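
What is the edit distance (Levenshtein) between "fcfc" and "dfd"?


Computing edit distance: "fcfc" -> "dfd"
DP table:
           d    f    d
      0    1    2    3
  f   1    1    1    2
  c   2    2    2    2
  f   3    3    2    3
  c   4    4    3    3
Edit distance = dp[4][3] = 3

3


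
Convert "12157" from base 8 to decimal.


Input: "12157" in base 8
Positional expansion:
  Digit '1' (value 1) x 8^4 = 4096
  Digit '2' (value 2) x 8^3 = 1024
  Digit '1' (value 1) x 8^2 = 64
  Digit '5' (value 5) x 8^1 = 40
  Digit '7' (value 7) x 8^0 = 7
Sum = 5231

5231


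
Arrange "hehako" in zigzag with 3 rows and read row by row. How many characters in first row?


Zigzag "hehako" into 3 rows:
Placing characters:
  'h' => row 0
  'e' => row 1
  'h' => row 2
  'a' => row 1
  'k' => row 0
  'o' => row 1
Rows:
  Row 0: "hk"
  Row 1: "eao"
  Row 2: "h"
First row length: 2

2


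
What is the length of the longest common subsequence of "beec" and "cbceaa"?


LCS of "beec" and "cbceaa"
DP table:
           c    b    c    e    a    a
      0    0    0    0    0    0    0
  b   0    0    1    1    1    1    1
  e   0    0    1    1    2    2    2
  e   0    0    1    1    2    2    2
  c   0    1    1    2    2    2    2
LCS length = dp[4][6] = 2

2


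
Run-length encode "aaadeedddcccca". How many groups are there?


Input: aaadeedddcccca
Scanning for consecutive runs:
  Group 1: 'a' x 3 (positions 0-2)
  Group 2: 'd' x 1 (positions 3-3)
  Group 3: 'e' x 2 (positions 4-5)
  Group 4: 'd' x 3 (positions 6-8)
  Group 5: 'c' x 4 (positions 9-12)
  Group 6: 'a' x 1 (positions 13-13)
Total groups: 6

6


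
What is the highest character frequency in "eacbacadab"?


Input: eacbacadab
Character counts:
  'a': 4
  'b': 2
  'c': 2
  'd': 1
  'e': 1
Maximum frequency: 4

4


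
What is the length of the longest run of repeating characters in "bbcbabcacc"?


Input: "bbcbabcacc"
Scanning for longest run:
  Position 1 ('b'): continues run of 'b', length=2
  Position 2 ('c'): new char, reset run to 1
  Position 3 ('b'): new char, reset run to 1
  Position 4 ('a'): new char, reset run to 1
  Position 5 ('b'): new char, reset run to 1
  Position 6 ('c'): new char, reset run to 1
  Position 7 ('a'): new char, reset run to 1
  Position 8 ('c'): new char, reset run to 1
  Position 9 ('c'): continues run of 'c', length=2
Longest run: 'b' with length 2

2


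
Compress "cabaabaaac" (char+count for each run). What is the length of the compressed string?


Input: cabaabaaac
Runs:
  'c' x 1 => "c1"
  'a' x 1 => "a1"
  'b' x 1 => "b1"
  'a' x 2 => "a2"
  'b' x 1 => "b1"
  'a' x 3 => "a3"
  'c' x 1 => "c1"
Compressed: "c1a1b1a2b1a3c1"
Compressed length: 14

14


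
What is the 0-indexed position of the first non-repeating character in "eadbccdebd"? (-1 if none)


Input: eadbccdebd
Character frequencies:
  'a': 1
  'b': 2
  'c': 2
  'd': 3
  'e': 2
Scanning left to right for freq == 1:
  Position 0 ('e'): freq=2, skip
  Position 1 ('a'): unique! => answer = 1

1


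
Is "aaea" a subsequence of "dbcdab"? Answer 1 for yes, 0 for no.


Check if "aaea" is a subsequence of "dbcdab"
Greedy scan:
  Position 0 ('d'): no match needed
  Position 1 ('b'): no match needed
  Position 2 ('c'): no match needed
  Position 3 ('d'): no match needed
  Position 4 ('a'): matches sub[0] = 'a'
  Position 5 ('b'): no match needed
Only matched 1/4 characters => not a subsequence

0


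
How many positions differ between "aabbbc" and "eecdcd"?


Comparing "aabbbc" and "eecdcd" position by position:
  Position 0: 'a' vs 'e' => DIFFER
  Position 1: 'a' vs 'e' => DIFFER
  Position 2: 'b' vs 'c' => DIFFER
  Position 3: 'b' vs 'd' => DIFFER
  Position 4: 'b' vs 'c' => DIFFER
  Position 5: 'c' vs 'd' => DIFFER
Positions that differ: 6

6


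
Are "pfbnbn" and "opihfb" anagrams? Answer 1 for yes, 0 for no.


Strings: "pfbnbn", "opihfb"
Sorted first:  bbfnnp
Sorted second: bfhiop
Differ at position 1: 'b' vs 'f' => not anagrams

0


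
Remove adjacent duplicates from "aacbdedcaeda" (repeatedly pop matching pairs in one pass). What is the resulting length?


Input: aacbdedcaeda
Stack-based adjacent duplicate removal:
  Read 'a': push. Stack: a
  Read 'a': matches stack top 'a' => pop. Stack: (empty)
  Read 'c': push. Stack: c
  Read 'b': push. Stack: cb
  Read 'd': push. Stack: cbd
  Read 'e': push. Stack: cbde
  Read 'd': push. Stack: cbded
  Read 'c': push. Stack: cbdedc
  Read 'a': push. Stack: cbdedca
  Read 'e': push. Stack: cbdedcae
  Read 'd': push. Stack: cbdedcaed
  Read 'a': push. Stack: cbdedcaeda
Final stack: "cbdedcaeda" (length 10)

10


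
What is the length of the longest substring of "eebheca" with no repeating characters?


Input: "eebheca"
Sliding window (track last position of each char):
  Position 0 ('e'): window [0,0] length 1 -- new best
  Position 1 ('e'): repeat (last at 0), move window start to 1
  Position 1 ('e'): window [1,1] length 1
  Position 2 ('b'): window [1,2] length 2 -- new best
  Position 3 ('h'): window [1,3] length 3 -- new best
  Position 4 ('e'): repeat (last at 1), move window start to 2
  Position 4 ('e'): window [2,4] length 3
  Position 5 ('c'): window [2,5] length 4 -- new best
  Position 6 ('a'): window [2,6] length 5 -- new best
Longest substring with no repeats: "bheca" with length 5

5


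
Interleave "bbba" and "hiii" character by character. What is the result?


Interleaving "bbba" and "hiii":
  Position 0: 'b' from first, 'h' from second => "bh"
  Position 1: 'b' from first, 'i' from second => "bi"
  Position 2: 'b' from first, 'i' from second => "bi"
  Position 3: 'a' from first, 'i' from second => "ai"
Result: bhbibiai

bhbibiai


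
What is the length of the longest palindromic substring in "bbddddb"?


Input: "bbddddb"
Checking substrings for palindromes:
  [1:7] "bddddb" (len 6) => palindrome
  [2:6] "dddd" (len 4) => palindrome
  [2:5] "ddd" (len 3) => palindrome
  [3:6] "ddd" (len 3) => palindrome
  [0:2] "bb" (len 2) => palindrome
  [2:4] "dd" (len 2) => palindrome
Longest palindromic substring: "bddddb" with length 6

6


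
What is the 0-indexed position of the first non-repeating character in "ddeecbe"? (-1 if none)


Input: ddeecbe
Character frequencies:
  'b': 1
  'c': 1
  'd': 2
  'e': 3
Scanning left to right for freq == 1:
  Position 0 ('d'): freq=2, skip
  Position 1 ('d'): freq=2, skip
  Position 2 ('e'): freq=3, skip
  Position 3 ('e'): freq=3, skip
  Position 4 ('c'): unique! => answer = 4

4


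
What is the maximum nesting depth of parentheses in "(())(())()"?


Input: "(())(())()"
Tracking depth:
  Position 0 '(': depth becomes 1
  Position 1 '(': depth becomes 2
  Position 2 ')': depth becomes 1
  Position 3 ')': depth becomes 0
  Position 4 '(': depth becomes 1
  Position 5 '(': depth becomes 2
  Position 6 ')': depth becomes 1
  Position 7 ')': depth becomes 0
  Position 8 '(': depth becomes 1
  Position 9 ')': depth becomes 0
Maximum depth reached: 2

2


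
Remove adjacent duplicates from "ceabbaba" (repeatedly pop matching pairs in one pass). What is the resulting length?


Input: ceabbaba
Stack-based adjacent duplicate removal:
  Read 'c': push. Stack: c
  Read 'e': push. Stack: ce
  Read 'a': push. Stack: cea
  Read 'b': push. Stack: ceab
  Read 'b': matches stack top 'b' => pop. Stack: cea
  Read 'a': matches stack top 'a' => pop. Stack: ce
  Read 'b': push. Stack: ceb
  Read 'a': push. Stack: ceba
Final stack: "ceba" (length 4)

4


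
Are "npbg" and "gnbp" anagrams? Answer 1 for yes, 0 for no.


Strings: "npbg", "gnbp"
Sorted first:  bgnp
Sorted second: bgnp
Sorted forms match => anagrams

1


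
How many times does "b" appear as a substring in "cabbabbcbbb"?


Searching for "b" in "cabbabbcbbb"
Scanning each position:
  Position 0: "c" => no
  Position 1: "a" => no
  Position 2: "b" => MATCH
  Position 3: "b" => MATCH
  Position 4: "a" => no
  Position 5: "b" => MATCH
  Position 6: "b" => MATCH
  Position 7: "c" => no
  Position 8: "b" => MATCH
  Position 9: "b" => MATCH
  Position 10: "b" => MATCH
Total occurrences: 7

7


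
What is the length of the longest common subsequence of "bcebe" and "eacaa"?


LCS of "bcebe" and "eacaa"
DP table:
           e    a    c    a    a
      0    0    0    0    0    0
  b   0    0    0    0    0    0
  c   0    0    0    1    1    1
  e   0    1    1    1    1    1
  b   0    1    1    1    1    1
  e   0    1    1    1    1    1
LCS length = dp[5][5] = 1

1


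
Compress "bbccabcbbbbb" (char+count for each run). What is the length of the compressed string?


Input: bbccabcbbbbb
Runs:
  'b' x 2 => "b2"
  'c' x 2 => "c2"
  'a' x 1 => "a1"
  'b' x 1 => "b1"
  'c' x 1 => "c1"
  'b' x 5 => "b5"
Compressed: "b2c2a1b1c1b5"
Compressed length: 12

12


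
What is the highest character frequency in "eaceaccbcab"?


Input: eaceaccbcab
Character counts:
  'a': 3
  'b': 2
  'c': 4
  'e': 2
Maximum frequency: 4

4


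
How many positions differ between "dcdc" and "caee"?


Comparing "dcdc" and "caee" position by position:
  Position 0: 'd' vs 'c' => DIFFER
  Position 1: 'c' vs 'a' => DIFFER
  Position 2: 'd' vs 'e' => DIFFER
  Position 3: 'c' vs 'e' => DIFFER
Positions that differ: 4

4


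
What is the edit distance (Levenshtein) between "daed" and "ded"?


Computing edit distance: "daed" -> "ded"
DP table:
           d    e    d
      0    1    2    3
  d   1    0    1    2
  a   2    1    1    2
  e   3    2    1    2
  d   4    3    2    1
Edit distance = dp[4][3] = 1

1


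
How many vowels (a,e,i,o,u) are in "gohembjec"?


Input: gohembjec
Checking each character:
  'g' at position 0: consonant
  'o' at position 1: vowel (running total: 1)
  'h' at position 2: consonant
  'e' at position 3: vowel (running total: 2)
  'm' at position 4: consonant
  'b' at position 5: consonant
  'j' at position 6: consonant
  'e' at position 7: vowel (running total: 3)
  'c' at position 8: consonant
Total vowels: 3

3


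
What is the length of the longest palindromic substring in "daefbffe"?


Input: "daefbffe"
Checking substrings for palindromes:
  [3:6] "fbf" (len 3) => palindrome
  [5:7] "ff" (len 2) => palindrome
Longest palindromic substring: "fbf" with length 3

3


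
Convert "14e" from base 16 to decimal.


Input: "14e" in base 16
Positional expansion:
  Digit '1' (value 1) x 16^2 = 256
  Digit '4' (value 4) x 16^1 = 64
  Digit 'e' (value 14) x 16^0 = 14
Sum = 334

334


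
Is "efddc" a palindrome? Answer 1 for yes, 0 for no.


Input: efddc
Reversed: cddfe
  Compare pos 0 ('e') with pos 4 ('c'): MISMATCH
  Compare pos 1 ('f') with pos 3 ('d'): MISMATCH
Result: not a palindrome

0


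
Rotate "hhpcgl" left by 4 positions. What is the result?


Input: "hhpcgl", rotate left by 4
First 4 characters: "hhpc"
Remaining characters: "gl"
Concatenate remaining + first: "gl" + "hhpc" = "glhhpc"

glhhpc


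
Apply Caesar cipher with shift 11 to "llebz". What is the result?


Caesar cipher: shift "llebz" by 11
  'l' (pos 11) + 11 = pos 22 = 'w'
  'l' (pos 11) + 11 = pos 22 = 'w'
  'e' (pos 4) + 11 = pos 15 = 'p'
  'b' (pos 1) + 11 = pos 12 = 'm'
  'z' (pos 25) + 11 = pos 10 = 'k'
Result: wwpmk

wwpmk


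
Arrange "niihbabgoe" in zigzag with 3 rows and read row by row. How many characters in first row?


Zigzag "niihbabgoe" into 3 rows:
Placing characters:
  'n' => row 0
  'i' => row 1
  'i' => row 2
  'h' => row 1
  'b' => row 0
  'a' => row 1
  'b' => row 2
  'g' => row 1
  'o' => row 0
  'e' => row 1
Rows:
  Row 0: "nbo"
  Row 1: "ihage"
  Row 2: "ib"
First row length: 3

3


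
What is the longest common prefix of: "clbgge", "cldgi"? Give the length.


Words: clbgge, cldgi
  Position 0: all 'c' => match
  Position 1: all 'l' => match
  Position 2: ('b', 'd') => mismatch, stop
LCP = "cl" (length 2)

2


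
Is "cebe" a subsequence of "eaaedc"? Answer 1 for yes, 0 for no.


Check if "cebe" is a subsequence of "eaaedc"
Greedy scan:
  Position 0 ('e'): no match needed
  Position 1 ('a'): no match needed
  Position 2 ('a'): no match needed
  Position 3 ('e'): no match needed
  Position 4 ('d'): no match needed
  Position 5 ('c'): matches sub[0] = 'c'
Only matched 1/4 characters => not a subsequence

0


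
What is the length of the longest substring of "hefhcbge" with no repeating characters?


Input: "hefhcbge"
Sliding window (track last position of each char):
  Position 0 ('h'): window [0,0] length 1 -- new best
  Position 1 ('e'): window [0,1] length 2 -- new best
  Position 2 ('f'): window [0,2] length 3 -- new best
  Position 3 ('h'): repeat (last at 0), move window start to 1
  Position 3 ('h'): window [1,3] length 3
  Position 4 ('c'): window [1,4] length 4 -- new best
  Position 5 ('b'): window [1,5] length 5 -- new best
  Position 6 ('g'): window [1,6] length 6 -- new best
  Position 7 ('e'): repeat (last at 1), move window start to 2
  Position 7 ('e'): window [2,7] length 6
Longest substring with no repeats: "efhcbg" with length 6

6


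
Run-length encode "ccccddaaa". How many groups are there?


Input: ccccddaaa
Scanning for consecutive runs:
  Group 1: 'c' x 4 (positions 0-3)
  Group 2: 'd' x 2 (positions 4-5)
  Group 3: 'a' x 3 (positions 6-8)
Total groups: 3

3


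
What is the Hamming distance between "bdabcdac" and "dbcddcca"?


Comparing "bdabcdac" and "dbcddcca" position by position:
  Position 0: 'b' vs 'd' => differ
  Position 1: 'd' vs 'b' => differ
  Position 2: 'a' vs 'c' => differ
  Position 3: 'b' vs 'd' => differ
  Position 4: 'c' vs 'd' => differ
  Position 5: 'd' vs 'c' => differ
  Position 6: 'a' vs 'c' => differ
  Position 7: 'c' vs 'a' => differ
Total differences (Hamming distance): 8

8


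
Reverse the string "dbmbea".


Input: dbmbea
Reading characters right to left:
  Position 5: 'a'
  Position 4: 'e'
  Position 3: 'b'
  Position 2: 'm'
  Position 1: 'b'
  Position 0: 'd'
Reversed: aebmbd

aebmbd


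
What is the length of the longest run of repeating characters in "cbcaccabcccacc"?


Input: "cbcaccabcccacc"
Scanning for longest run:
  Position 1 ('b'): new char, reset run to 1
  Position 2 ('c'): new char, reset run to 1
  Position 3 ('a'): new char, reset run to 1
  Position 4 ('c'): new char, reset run to 1
  Position 5 ('c'): continues run of 'c', length=2
  Position 6 ('a'): new char, reset run to 1
  Position 7 ('b'): new char, reset run to 1
  Position 8 ('c'): new char, reset run to 1
  Position 9 ('c'): continues run of 'c', length=2
  Position 10 ('c'): continues run of 'c', length=3
  Position 11 ('a'): new char, reset run to 1
  Position 12 ('c'): new char, reset run to 1
  Position 13 ('c'): continues run of 'c', length=2
Longest run: 'c' with length 3

3


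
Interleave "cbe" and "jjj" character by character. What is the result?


Interleaving "cbe" and "jjj":
  Position 0: 'c' from first, 'j' from second => "cj"
  Position 1: 'b' from first, 'j' from second => "bj"
  Position 2: 'e' from first, 'j' from second => "ej"
Result: cjbjej

cjbjej


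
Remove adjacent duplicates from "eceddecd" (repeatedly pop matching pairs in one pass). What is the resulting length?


Input: eceddecd
Stack-based adjacent duplicate removal:
  Read 'e': push. Stack: e
  Read 'c': push. Stack: ec
  Read 'e': push. Stack: ece
  Read 'd': push. Stack: eced
  Read 'd': matches stack top 'd' => pop. Stack: ece
  Read 'e': matches stack top 'e' => pop. Stack: ec
  Read 'c': matches stack top 'c' => pop. Stack: e
  Read 'd': push. Stack: ed
Final stack: "ed" (length 2)

2


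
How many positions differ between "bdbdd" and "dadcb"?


Comparing "bdbdd" and "dadcb" position by position:
  Position 0: 'b' vs 'd' => DIFFER
  Position 1: 'd' vs 'a' => DIFFER
  Position 2: 'b' vs 'd' => DIFFER
  Position 3: 'd' vs 'c' => DIFFER
  Position 4: 'd' vs 'b' => DIFFER
Positions that differ: 5

5


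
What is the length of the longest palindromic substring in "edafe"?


Input: "edafe"
Checking substrings for palindromes:
  No multi-char palindromic substrings found
Longest palindromic substring: "e" with length 1

1


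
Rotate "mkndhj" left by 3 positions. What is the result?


Input: "mkndhj", rotate left by 3
First 3 characters: "mkn"
Remaining characters: "dhj"
Concatenate remaining + first: "dhj" + "mkn" = "dhjmkn"

dhjmkn


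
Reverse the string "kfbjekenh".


Input: kfbjekenh
Reading characters right to left:
  Position 8: 'h'
  Position 7: 'n'
  Position 6: 'e'
  Position 5: 'k'
  Position 4: 'e'
  Position 3: 'j'
  Position 2: 'b'
  Position 1: 'f'
  Position 0: 'k'
Reversed: hnekejbfk

hnekejbfk


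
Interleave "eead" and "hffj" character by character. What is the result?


Interleaving "eead" and "hffj":
  Position 0: 'e' from first, 'h' from second => "eh"
  Position 1: 'e' from first, 'f' from second => "ef"
  Position 2: 'a' from first, 'f' from second => "af"
  Position 3: 'd' from first, 'j' from second => "dj"
Result: ehefafdj

ehefafdj


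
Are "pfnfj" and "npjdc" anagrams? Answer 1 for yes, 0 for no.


Strings: "pfnfj", "npjdc"
Sorted first:  ffjnp
Sorted second: cdjnp
Differ at position 0: 'f' vs 'c' => not anagrams

0


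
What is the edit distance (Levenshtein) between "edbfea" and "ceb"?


Computing edit distance: "edbfea" -> "ceb"
DP table:
           c    e    b
      0    1    2    3
  e   1    1    1    2
  d   2    2    2    2
  b   3    3    3    2
  f   4    4    4    3
  e   5    5    4    4
  a   6    6    5    5
Edit distance = dp[6][3] = 5

5


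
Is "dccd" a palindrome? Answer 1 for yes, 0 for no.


Input: dccd
Reversed: dccd
  Compare pos 0 ('d') with pos 3 ('d'): match
  Compare pos 1 ('c') with pos 2 ('c'): match
Result: palindrome

1


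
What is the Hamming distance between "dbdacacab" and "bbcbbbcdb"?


Comparing "dbdacacab" and "bbcbbbcdb" position by position:
  Position 0: 'd' vs 'b' => differ
  Position 1: 'b' vs 'b' => same
  Position 2: 'd' vs 'c' => differ
  Position 3: 'a' vs 'b' => differ
  Position 4: 'c' vs 'b' => differ
  Position 5: 'a' vs 'b' => differ
  Position 6: 'c' vs 'c' => same
  Position 7: 'a' vs 'd' => differ
  Position 8: 'b' vs 'b' => same
Total differences (Hamming distance): 6

6


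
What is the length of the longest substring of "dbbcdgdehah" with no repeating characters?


Input: "dbbcdgdehah"
Sliding window (track last position of each char):
  Position 0 ('d'): window [0,0] length 1 -- new best
  Position 1 ('b'): window [0,1] length 2 -- new best
  Position 2 ('b'): repeat (last at 1), move window start to 2
  Position 2 ('b'): window [2,2] length 1
  Position 3 ('c'): window [2,3] length 2
  Position 4 ('d'): window [2,4] length 3 -- new best
  Position 5 ('g'): window [2,5] length 4 -- new best
  Position 6 ('d'): repeat (last at 4), move window start to 5
  Position 6 ('d'): window [5,6] length 2
  Position 7 ('e'): window [5,7] length 3
  Position 8 ('h'): window [5,8] length 4
  Position 9 ('a'): window [5,9] length 5 -- new best
  Position 10 ('h'): repeat (last at 8), move window start to 9
  Position 10 ('h'): window [9,10] length 2
Longest substring with no repeats: "gdeha" with length 5

5


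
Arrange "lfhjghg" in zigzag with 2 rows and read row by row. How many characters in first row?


Zigzag "lfhjghg" into 2 rows:
Placing characters:
  'l' => row 0
  'f' => row 1
  'h' => row 0
  'j' => row 1
  'g' => row 0
  'h' => row 1
  'g' => row 0
Rows:
  Row 0: "lhgg"
  Row 1: "fjh"
First row length: 4

4


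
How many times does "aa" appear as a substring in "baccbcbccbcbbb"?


Searching for "aa" in "baccbcbccbcbbb"
Scanning each position:
  Position 0: "ba" => no
  Position 1: "ac" => no
  Position 2: "cc" => no
  Position 3: "cb" => no
  Position 4: "bc" => no
  Position 5: "cb" => no
  Position 6: "bc" => no
  Position 7: "cc" => no
  Position 8: "cb" => no
  Position 9: "bc" => no
  Position 10: "cb" => no
  Position 11: "bb" => no
  Position 12: "bb" => no
Total occurrences: 0

0


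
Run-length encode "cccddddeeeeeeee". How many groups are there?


Input: cccddddeeeeeeee
Scanning for consecutive runs:
  Group 1: 'c' x 3 (positions 0-2)
  Group 2: 'd' x 4 (positions 3-6)
  Group 3: 'e' x 8 (positions 7-14)
Total groups: 3

3


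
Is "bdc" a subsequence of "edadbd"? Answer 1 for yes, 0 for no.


Check if "bdc" is a subsequence of "edadbd"
Greedy scan:
  Position 0 ('e'): no match needed
  Position 1 ('d'): no match needed
  Position 2 ('a'): no match needed
  Position 3 ('d'): no match needed
  Position 4 ('b'): matches sub[0] = 'b'
  Position 5 ('d'): matches sub[1] = 'd'
Only matched 2/3 characters => not a subsequence

0


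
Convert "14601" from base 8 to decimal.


Input: "14601" in base 8
Positional expansion:
  Digit '1' (value 1) x 8^4 = 4096
  Digit '4' (value 4) x 8^3 = 2048
  Digit '6' (value 6) x 8^2 = 384
  Digit '0' (value 0) x 8^1 = 0
  Digit '1' (value 1) x 8^0 = 1
Sum = 6529

6529


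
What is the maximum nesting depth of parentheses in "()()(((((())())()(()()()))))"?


Input: "()()(((((())())()(()()()))))"
Tracking depth:
  Position 0 '(': depth becomes 1
  Position 1 ')': depth becomes 0
  Position 2 '(': depth becomes 1
  Position 3 ')': depth becomes 0
  Position 4 '(': depth becomes 1
  Position 5 '(': depth becomes 2
  Position 6 '(': depth becomes 3
  Position 7 '(': depth becomes 4
  Position 8 '(': depth becomes 5
  Position 9 '(': depth becomes 6
  Position 10 ')': depth becomes 5
  Position 11 ')': depth becomes 4
  Position 12 '(': depth becomes 5
  Position 13 ')': depth becomes 4
  Position 14 ')': depth becomes 3
  Position 15 '(': depth becomes 4
  Position 16 ')': depth becomes 3
  Position 17 '(': depth becomes 4
  Position 18 '(': depth becomes 5
  Position 19 ')': depth becomes 4
  Position 20 '(': depth becomes 5
  Position 21 ')': depth becomes 4
  Position 22 '(': depth becomes 5
  Position 23 ')': depth becomes 4
  Position 24 ')': depth becomes 3
  Position 25 ')': depth becomes 2
  Position 26 ')': depth becomes 1
  Position 27 ')': depth becomes 0
Maximum depth reached: 6

6


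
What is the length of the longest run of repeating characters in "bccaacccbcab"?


Input: "bccaacccbcab"
Scanning for longest run:
  Position 1 ('c'): new char, reset run to 1
  Position 2 ('c'): continues run of 'c', length=2
  Position 3 ('a'): new char, reset run to 1
  Position 4 ('a'): continues run of 'a', length=2
  Position 5 ('c'): new char, reset run to 1
  Position 6 ('c'): continues run of 'c', length=2
  Position 7 ('c'): continues run of 'c', length=3
  Position 8 ('b'): new char, reset run to 1
  Position 9 ('c'): new char, reset run to 1
  Position 10 ('a'): new char, reset run to 1
  Position 11 ('b'): new char, reset run to 1
Longest run: 'c' with length 3

3


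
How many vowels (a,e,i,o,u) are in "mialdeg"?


Input: mialdeg
Checking each character:
  'm' at position 0: consonant
  'i' at position 1: vowel (running total: 1)
  'a' at position 2: vowel (running total: 2)
  'l' at position 3: consonant
  'd' at position 4: consonant
  'e' at position 5: vowel (running total: 3)
  'g' at position 6: consonant
Total vowels: 3

3


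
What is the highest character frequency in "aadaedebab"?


Input: aadaedebab
Character counts:
  'a': 4
  'b': 2
  'd': 2
  'e': 2
Maximum frequency: 4

4


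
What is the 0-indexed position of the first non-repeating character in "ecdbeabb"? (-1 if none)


Input: ecdbeabb
Character frequencies:
  'a': 1
  'b': 3
  'c': 1
  'd': 1
  'e': 2
Scanning left to right for freq == 1:
  Position 0 ('e'): freq=2, skip
  Position 1 ('c'): unique! => answer = 1

1


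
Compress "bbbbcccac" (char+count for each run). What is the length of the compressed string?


Input: bbbbcccac
Runs:
  'b' x 4 => "b4"
  'c' x 3 => "c3"
  'a' x 1 => "a1"
  'c' x 1 => "c1"
Compressed: "b4c3a1c1"
Compressed length: 8

8


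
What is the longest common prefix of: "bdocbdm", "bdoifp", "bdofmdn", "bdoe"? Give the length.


Words: bdocbdm, bdoifp, bdofmdn, bdoe
  Position 0: all 'b' => match
  Position 1: all 'd' => match
  Position 2: all 'o' => match
  Position 3: ('c', 'i', 'f', 'e') => mismatch, stop
LCP = "bdo" (length 3)

3


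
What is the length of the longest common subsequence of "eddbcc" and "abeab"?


LCS of "eddbcc" and "abeab"
DP table:
           a    b    e    a    b
      0    0    0    0    0    0
  e   0    0    0    1    1    1
  d   0    0    0    1    1    1
  d   0    0    0    1    1    1
  b   0    0    1    1    1    2
  c   0    0    1    1    1    2
  c   0    0    1    1    1    2
LCS length = dp[6][5] = 2

2


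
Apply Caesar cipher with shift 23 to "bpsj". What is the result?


Caesar cipher: shift "bpsj" by 23
  'b' (pos 1) + 23 = pos 24 = 'y'
  'p' (pos 15) + 23 = pos 12 = 'm'
  's' (pos 18) + 23 = pos 15 = 'p'
  'j' (pos 9) + 23 = pos 6 = 'g'
Result: ympg

ympg


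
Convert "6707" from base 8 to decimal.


Input: "6707" in base 8
Positional expansion:
  Digit '6' (value 6) x 8^3 = 3072
  Digit '7' (value 7) x 8^2 = 448
  Digit '0' (value 0) x 8^1 = 0
  Digit '7' (value 7) x 8^0 = 7
Sum = 3527

3527


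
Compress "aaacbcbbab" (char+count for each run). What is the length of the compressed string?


Input: aaacbcbbab
Runs:
  'a' x 3 => "a3"
  'c' x 1 => "c1"
  'b' x 1 => "b1"
  'c' x 1 => "c1"
  'b' x 2 => "b2"
  'a' x 1 => "a1"
  'b' x 1 => "b1"
Compressed: "a3c1b1c1b2a1b1"
Compressed length: 14

14


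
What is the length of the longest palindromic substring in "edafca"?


Input: "edafca"
Checking substrings for palindromes:
  No multi-char palindromic substrings found
Longest palindromic substring: "e" with length 1

1


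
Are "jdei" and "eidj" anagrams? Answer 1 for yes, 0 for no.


Strings: "jdei", "eidj"
Sorted first:  deij
Sorted second: deij
Sorted forms match => anagrams

1


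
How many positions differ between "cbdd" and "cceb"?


Comparing "cbdd" and "cceb" position by position:
  Position 0: 'c' vs 'c' => same
  Position 1: 'b' vs 'c' => DIFFER
  Position 2: 'd' vs 'e' => DIFFER
  Position 3: 'd' vs 'b' => DIFFER
Positions that differ: 3

3


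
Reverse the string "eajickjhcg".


Input: eajickjhcg
Reading characters right to left:
  Position 9: 'g'
  Position 8: 'c'
  Position 7: 'h'
  Position 6: 'j'
  Position 5: 'k'
  Position 4: 'c'
  Position 3: 'i'
  Position 2: 'j'
  Position 1: 'a'
  Position 0: 'e'
Reversed: gchjkcijae

gchjkcijae


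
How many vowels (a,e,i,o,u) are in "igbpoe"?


Input: igbpoe
Checking each character:
  'i' at position 0: vowel (running total: 1)
  'g' at position 1: consonant
  'b' at position 2: consonant
  'p' at position 3: consonant
  'o' at position 4: vowel (running total: 2)
  'e' at position 5: vowel (running total: 3)
Total vowels: 3

3


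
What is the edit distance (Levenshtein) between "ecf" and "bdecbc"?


Computing edit distance: "ecf" -> "bdecbc"
DP table:
           b    d    e    c    b    c
      0    1    2    3    4    5    6
  e   1    1    2    2    3    4    5
  c   2    2    2    3    2    3    4
  f   3    3    3    3    3    3    4
Edit distance = dp[3][6] = 4

4


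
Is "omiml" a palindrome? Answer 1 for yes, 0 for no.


Input: omiml
Reversed: lmimo
  Compare pos 0 ('o') with pos 4 ('l'): MISMATCH
  Compare pos 1 ('m') with pos 3 ('m'): match
Result: not a palindrome

0


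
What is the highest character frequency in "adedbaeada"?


Input: adedbaeada
Character counts:
  'a': 4
  'b': 1
  'd': 3
  'e': 2
Maximum frequency: 4

4


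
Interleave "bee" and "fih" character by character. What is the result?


Interleaving "bee" and "fih":
  Position 0: 'b' from first, 'f' from second => "bf"
  Position 1: 'e' from first, 'i' from second => "ei"
  Position 2: 'e' from first, 'h' from second => "eh"
Result: bfeieh

bfeieh


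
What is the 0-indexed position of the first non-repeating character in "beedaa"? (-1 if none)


Input: beedaa
Character frequencies:
  'a': 2
  'b': 1
  'd': 1
  'e': 2
Scanning left to right for freq == 1:
  Position 0 ('b'): unique! => answer = 0

0


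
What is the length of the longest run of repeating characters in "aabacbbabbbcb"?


Input: "aabacbbabbbcb"
Scanning for longest run:
  Position 1 ('a'): continues run of 'a', length=2
  Position 2 ('b'): new char, reset run to 1
  Position 3 ('a'): new char, reset run to 1
  Position 4 ('c'): new char, reset run to 1
  Position 5 ('b'): new char, reset run to 1
  Position 6 ('b'): continues run of 'b', length=2
  Position 7 ('a'): new char, reset run to 1
  Position 8 ('b'): new char, reset run to 1
  Position 9 ('b'): continues run of 'b', length=2
  Position 10 ('b'): continues run of 'b', length=3
  Position 11 ('c'): new char, reset run to 1
  Position 12 ('b'): new char, reset run to 1
Longest run: 'b' with length 3

3


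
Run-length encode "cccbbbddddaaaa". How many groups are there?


Input: cccbbbddddaaaa
Scanning for consecutive runs:
  Group 1: 'c' x 3 (positions 0-2)
  Group 2: 'b' x 3 (positions 3-5)
  Group 3: 'd' x 4 (positions 6-9)
  Group 4: 'a' x 4 (positions 10-13)
Total groups: 4

4


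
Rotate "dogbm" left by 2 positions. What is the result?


Input: "dogbm", rotate left by 2
First 2 characters: "do"
Remaining characters: "gbm"
Concatenate remaining + first: "gbm" + "do" = "gbmdo"

gbmdo


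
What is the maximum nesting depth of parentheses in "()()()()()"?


Input: "()()()()()"
Tracking depth:
  Position 0 '(': depth becomes 1
  Position 1 ')': depth becomes 0
  Position 2 '(': depth becomes 1
  Position 3 ')': depth becomes 0
  Position 4 '(': depth becomes 1
  Position 5 ')': depth becomes 0
  Position 6 '(': depth becomes 1
  Position 7 ')': depth becomes 0
  Position 8 '(': depth becomes 1
  Position 9 ')': depth becomes 0
Maximum depth reached: 1

1


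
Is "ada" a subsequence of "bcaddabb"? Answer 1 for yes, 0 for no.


Check if "ada" is a subsequence of "bcaddabb"
Greedy scan:
  Position 0 ('b'): no match needed
  Position 1 ('c'): no match needed
  Position 2 ('a'): matches sub[0] = 'a'
  Position 3 ('d'): matches sub[1] = 'd'
  Position 4 ('d'): no match needed
  Position 5 ('a'): matches sub[2] = 'a'
  Position 6 ('b'): no match needed
  Position 7 ('b'): no match needed
All 3 characters matched => is a subsequence

1


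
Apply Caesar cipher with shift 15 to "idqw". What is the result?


Caesar cipher: shift "idqw" by 15
  'i' (pos 8) + 15 = pos 23 = 'x'
  'd' (pos 3) + 15 = pos 18 = 's'
  'q' (pos 16) + 15 = pos 5 = 'f'
  'w' (pos 22) + 15 = pos 11 = 'l'
Result: xsfl

xsfl


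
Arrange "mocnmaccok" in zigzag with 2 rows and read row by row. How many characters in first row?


Zigzag "mocnmaccok" into 2 rows:
Placing characters:
  'm' => row 0
  'o' => row 1
  'c' => row 0
  'n' => row 1
  'm' => row 0
  'a' => row 1
  'c' => row 0
  'c' => row 1
  'o' => row 0
  'k' => row 1
Rows:
  Row 0: "mcmco"
  Row 1: "onack"
First row length: 5

5


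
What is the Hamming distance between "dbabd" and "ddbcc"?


Comparing "dbabd" and "ddbcc" position by position:
  Position 0: 'd' vs 'd' => same
  Position 1: 'b' vs 'd' => differ
  Position 2: 'a' vs 'b' => differ
  Position 3: 'b' vs 'c' => differ
  Position 4: 'd' vs 'c' => differ
Total differences (Hamming distance): 4

4


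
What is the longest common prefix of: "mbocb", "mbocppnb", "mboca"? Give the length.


Words: mbocb, mbocppnb, mboca
  Position 0: all 'm' => match
  Position 1: all 'b' => match
  Position 2: all 'o' => match
  Position 3: all 'c' => match
  Position 4: ('b', 'p', 'a') => mismatch, stop
LCP = "mboc" (length 4)

4


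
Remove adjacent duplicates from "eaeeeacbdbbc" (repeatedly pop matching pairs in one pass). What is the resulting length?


Input: eaeeeacbdbbc
Stack-based adjacent duplicate removal:
  Read 'e': push. Stack: e
  Read 'a': push. Stack: ea
  Read 'e': push. Stack: eae
  Read 'e': matches stack top 'e' => pop. Stack: ea
  Read 'e': push. Stack: eae
  Read 'a': push. Stack: eaea
  Read 'c': push. Stack: eaeac
  Read 'b': push. Stack: eaeacb
  Read 'd': push. Stack: eaeacbd
  Read 'b': push. Stack: eaeacbdb
  Read 'b': matches stack top 'b' => pop. Stack: eaeacbd
  Read 'c': push. Stack: eaeacbdc
Final stack: "eaeacbdc" (length 8)

8


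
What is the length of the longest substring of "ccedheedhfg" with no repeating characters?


Input: "ccedheedhfg"
Sliding window (track last position of each char):
  Position 0 ('c'): window [0,0] length 1 -- new best
  Position 1 ('c'): repeat (last at 0), move window start to 1
  Position 1 ('c'): window [1,1] length 1
  Position 2 ('e'): window [1,2] length 2 -- new best
  Position 3 ('d'): window [1,3] length 3 -- new best
  Position 4 ('h'): window [1,4] length 4 -- new best
  Position 5 ('e'): repeat (last at 2), move window start to 3
  Position 5 ('e'): window [3,5] length 3
  Position 6 ('e'): repeat (last at 5), move window start to 6
  Position 6 ('e'): window [6,6] length 1
  Position 7 ('d'): window [6,7] length 2
  Position 8 ('h'): window [6,8] length 3
  Position 9 ('f'): window [6,9] length 4
  Position 10 ('g'): window [6,10] length 5 -- new best
Longest substring with no repeats: "edhfg" with length 5

5


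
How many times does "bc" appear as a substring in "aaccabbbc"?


Searching for "bc" in "aaccabbbc"
Scanning each position:
  Position 0: "aa" => no
  Position 1: "ac" => no
  Position 2: "cc" => no
  Position 3: "ca" => no
  Position 4: "ab" => no
  Position 5: "bb" => no
  Position 6: "bb" => no
  Position 7: "bc" => MATCH
Total occurrences: 1

1


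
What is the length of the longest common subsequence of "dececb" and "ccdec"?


LCS of "dececb" and "ccdec"
DP table:
           c    c    d    e    c
      0    0    0    0    0    0
  d   0    0    0    1    1    1
  e   0    0    0    1    2    2
  c   0    1    1    1    2    3
  e   0    1    1    1    2    3
  c   0    1    2    2    2    3
  b   0    1    2    2    2    3
LCS length = dp[6][5] = 3

3


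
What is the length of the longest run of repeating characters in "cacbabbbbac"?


Input: "cacbabbbbac"
Scanning for longest run:
  Position 1 ('a'): new char, reset run to 1
  Position 2 ('c'): new char, reset run to 1
  Position 3 ('b'): new char, reset run to 1
  Position 4 ('a'): new char, reset run to 1
  Position 5 ('b'): new char, reset run to 1
  Position 6 ('b'): continues run of 'b', length=2
  Position 7 ('b'): continues run of 'b', length=3
  Position 8 ('b'): continues run of 'b', length=4
  Position 9 ('a'): new char, reset run to 1
  Position 10 ('c'): new char, reset run to 1
Longest run: 'b' with length 4

4


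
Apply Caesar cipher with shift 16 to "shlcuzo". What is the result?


Caesar cipher: shift "shlcuzo" by 16
  's' (pos 18) + 16 = pos 8 = 'i'
  'h' (pos 7) + 16 = pos 23 = 'x'
  'l' (pos 11) + 16 = pos 1 = 'b'
  'c' (pos 2) + 16 = pos 18 = 's'
  'u' (pos 20) + 16 = pos 10 = 'k'
  'z' (pos 25) + 16 = pos 15 = 'p'
  'o' (pos 14) + 16 = pos 4 = 'e'
Result: ixbskpe

ixbskpe


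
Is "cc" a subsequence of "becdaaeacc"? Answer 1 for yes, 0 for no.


Check if "cc" is a subsequence of "becdaaeacc"
Greedy scan:
  Position 0 ('b'): no match needed
  Position 1 ('e'): no match needed
  Position 2 ('c'): matches sub[0] = 'c'
  Position 3 ('d'): no match needed
  Position 4 ('a'): no match needed
  Position 5 ('a'): no match needed
  Position 6 ('e'): no match needed
  Position 7 ('a'): no match needed
  Position 8 ('c'): matches sub[1] = 'c'
  Position 9 ('c'): no match needed
All 2 characters matched => is a subsequence

1


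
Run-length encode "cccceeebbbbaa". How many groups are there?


Input: cccceeebbbbaa
Scanning for consecutive runs:
  Group 1: 'c' x 4 (positions 0-3)
  Group 2: 'e' x 3 (positions 4-6)
  Group 3: 'b' x 4 (positions 7-10)
  Group 4: 'a' x 2 (positions 11-12)
Total groups: 4

4


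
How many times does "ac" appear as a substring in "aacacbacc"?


Searching for "ac" in "aacacbacc"
Scanning each position:
  Position 0: "aa" => no
  Position 1: "ac" => MATCH
  Position 2: "ca" => no
  Position 3: "ac" => MATCH
  Position 4: "cb" => no
  Position 5: "ba" => no
  Position 6: "ac" => MATCH
  Position 7: "cc" => no
Total occurrences: 3

3


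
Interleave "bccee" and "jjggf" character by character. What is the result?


Interleaving "bccee" and "jjggf":
  Position 0: 'b' from first, 'j' from second => "bj"
  Position 1: 'c' from first, 'j' from second => "cj"
  Position 2: 'c' from first, 'g' from second => "cg"
  Position 3: 'e' from first, 'g' from second => "eg"
  Position 4: 'e' from first, 'f' from second => "ef"
Result: bjcjcgegef

bjcjcgegef


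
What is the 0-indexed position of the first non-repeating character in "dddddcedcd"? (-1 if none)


Input: dddddcedcd
Character frequencies:
  'c': 2
  'd': 7
  'e': 1
Scanning left to right for freq == 1:
  Position 0 ('d'): freq=7, skip
  Position 1 ('d'): freq=7, skip
  Position 2 ('d'): freq=7, skip
  Position 3 ('d'): freq=7, skip
  Position 4 ('d'): freq=7, skip
  Position 5 ('c'): freq=2, skip
  Position 6 ('e'): unique! => answer = 6

6


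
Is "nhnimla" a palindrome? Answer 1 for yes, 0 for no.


Input: nhnimla
Reversed: alminhn
  Compare pos 0 ('n') with pos 6 ('a'): MISMATCH
  Compare pos 1 ('h') with pos 5 ('l'): MISMATCH
  Compare pos 2 ('n') with pos 4 ('m'): MISMATCH
Result: not a palindrome

0


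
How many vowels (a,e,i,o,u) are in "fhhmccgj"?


Input: fhhmccgj
Checking each character:
  'f' at position 0: consonant
  'h' at position 1: consonant
  'h' at position 2: consonant
  'm' at position 3: consonant
  'c' at position 4: consonant
  'c' at position 5: consonant
  'g' at position 6: consonant
  'j' at position 7: consonant
Total vowels: 0

0


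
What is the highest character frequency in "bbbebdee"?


Input: bbbebdee
Character counts:
  'b': 4
  'd': 1
  'e': 3
Maximum frequency: 4

4


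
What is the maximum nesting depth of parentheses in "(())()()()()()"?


Input: "(())()()()()()"
Tracking depth:
  Position 0 '(': depth becomes 1
  Position 1 '(': depth becomes 2
  Position 2 ')': depth becomes 1
  Position 3 ')': depth becomes 0
  Position 4 '(': depth becomes 1
  Position 5 ')': depth becomes 0
  Position 6 '(': depth becomes 1
  Position 7 ')': depth becomes 0
  Position 8 '(': depth becomes 1
  Position 9 ')': depth becomes 0
  Position 10 '(': depth becomes 1
  Position 11 ')': depth becomes 0
  Position 12 '(': depth becomes 1
  Position 13 ')': depth becomes 0
Maximum depth reached: 2

2


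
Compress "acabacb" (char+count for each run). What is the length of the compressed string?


Input: acabacb
Runs:
  'a' x 1 => "a1"
  'c' x 1 => "c1"
  'a' x 1 => "a1"
  'b' x 1 => "b1"
  'a' x 1 => "a1"
  'c' x 1 => "c1"
  'b' x 1 => "b1"
Compressed: "a1c1a1b1a1c1b1"
Compressed length: 14

14


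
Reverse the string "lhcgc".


Input: lhcgc
Reading characters right to left:
  Position 4: 'c'
  Position 3: 'g'
  Position 2: 'c'
  Position 1: 'h'
  Position 0: 'l'
Reversed: cgchl

cgchl


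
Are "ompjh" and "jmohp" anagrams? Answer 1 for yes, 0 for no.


Strings: "ompjh", "jmohp"
Sorted first:  hjmop
Sorted second: hjmop
Sorted forms match => anagrams

1


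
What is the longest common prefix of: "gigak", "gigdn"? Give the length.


Words: gigak, gigdn
  Position 0: all 'g' => match
  Position 1: all 'i' => match
  Position 2: all 'g' => match
  Position 3: ('a', 'd') => mismatch, stop
LCP = "gig" (length 3)

3


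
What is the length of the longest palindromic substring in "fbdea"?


Input: "fbdea"
Checking substrings for palindromes:
  No multi-char palindromic substrings found
Longest palindromic substring: "f" with length 1

1


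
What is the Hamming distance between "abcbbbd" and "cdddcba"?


Comparing "abcbbbd" and "cdddcba" position by position:
  Position 0: 'a' vs 'c' => differ
  Position 1: 'b' vs 'd' => differ
  Position 2: 'c' vs 'd' => differ
  Position 3: 'b' vs 'd' => differ
  Position 4: 'b' vs 'c' => differ
  Position 5: 'b' vs 'b' => same
  Position 6: 'd' vs 'a' => differ
Total differences (Hamming distance): 6

6


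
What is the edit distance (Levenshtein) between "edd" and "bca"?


Computing edit distance: "edd" -> "bca"
DP table:
           b    c    a
      0    1    2    3
  e   1    1    2    3
  d   2    2    2    3
  d   3    3    3    3
Edit distance = dp[3][3] = 3

3
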